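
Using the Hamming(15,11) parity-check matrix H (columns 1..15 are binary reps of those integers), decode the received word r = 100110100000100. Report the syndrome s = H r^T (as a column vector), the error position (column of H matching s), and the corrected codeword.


s = (1, 0, 1, 0)^T, error position = 10, corrected codeword c = 100110100100100

Compute s = H r^T mod 2 one row at a time:
  s_1 = 0 + 0 + 0 + 0 + 0 + 1 + 0 + 0 = 1 ≡ 1 (mod 2).
  s_2 = 1 + 1 + 0 + 1 + 0 + 1 + 0 + 0 = 4 ≡ 0 (mod 2).
  s_3 = 0 + 0 + 0 + 1 + 0 + 0 + 0 + 0 = 1 ≡ 1 (mod 2).
  s_4 = 1 + 0 + 1 + 1 + 0 + 0 + 1 + 0 = 4 ≡ 0 (mod 2).
s = (1, 0, 1, 0)^T — this equals column 10 of H (binary 1010), so error is at position 10.
Correct: flip bit 10 of r = 100110100000100 to get c = 100110100100100.


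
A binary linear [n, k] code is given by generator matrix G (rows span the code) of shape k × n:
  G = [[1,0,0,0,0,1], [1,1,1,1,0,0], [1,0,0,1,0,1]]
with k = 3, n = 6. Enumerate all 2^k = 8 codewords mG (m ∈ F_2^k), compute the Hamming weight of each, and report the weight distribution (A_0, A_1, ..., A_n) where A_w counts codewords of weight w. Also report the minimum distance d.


Weight distribution: A_0 = 1, A_1 = 1, A_2 = 1, A_3 = 3, A_4 = 2. Minimum distance d = 1.

Enumerate all 2^3 = 8 messages m ∈ F_2^3.
For each, compute codeword c = mG in F_2^6, then tally its weight.
  m = 000 → c = 000000, weight = 0.
  m = 100 → c = 100001, weight = 2.
  m = 010 → c = 111100, weight = 4.
  m = 110 → c = 011101, weight = 4.
  m = 001 → c = 100101, weight = 3.
  m = 101 → c = 000100, weight = 1.
  m = 011 → c = 011001, weight = 3.
  m = 111 → c = 111000, weight = 3.
Tally weights:
  weight 0: 1 codewords.
  weight 1: 1 codewords.
  weight 2: 1 codewords.
  weight 3: 3 codewords.
  weight 4: 2 codewords.
Minimum distance d = smallest w > 0 with A_w > 0 = 1.
Sanity: Σ A_w = 8 = 2^3 = 8 ✓.


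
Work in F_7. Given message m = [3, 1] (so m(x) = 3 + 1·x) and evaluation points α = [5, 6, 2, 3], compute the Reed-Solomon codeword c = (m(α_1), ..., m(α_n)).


c = [1, 2, 5, 6]

Message polynomial: m(x) = 3 + 1·x (mod 7).
For each evaluation point α_i, compute m(α_i) mod 7:
  α_1 = 5: Horner steps 1 → 1, so m(5) = 1.
  α_2 = 6: Horner steps 1 → 2, so m(6) = 2.
  α_3 = 2: Horner steps 1 → 5, so m(2) = 5.
  α_4 = 3: Horner steps 1 → 6, so m(3) = 6.
Codeword c = [1, 2, 5, 6] ∈ F_7^4.


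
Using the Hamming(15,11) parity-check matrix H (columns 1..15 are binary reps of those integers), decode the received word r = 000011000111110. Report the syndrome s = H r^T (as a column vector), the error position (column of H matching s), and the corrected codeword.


s = (1, 1, 0, 1)^T, error position = 13, corrected codeword c = 000011000111010

Compute s = H r^T mod 2 one row at a time:
  s_1 = 0 + 0 + 1 + 1 + 1 + 1 + 1 + 0 = 5 ≡ 1 (mod 2).
  s_2 = 0 + 1 + 1 + 0 + 1 + 1 + 1 + 0 = 5 ≡ 1 (mod 2).
  s_3 = 0 + 0 + 1 + 0 + 1 + 1 + 1 + 0 = 4 ≡ 0 (mod 2).
  s_4 = 0 + 0 + 1 + 0 + 0 + 1 + 1 + 0 = 3 ≡ 1 (mod 2).
s = (1, 1, 0, 1)^T — this equals column 13 of H (binary 1101), so error is at position 13.
Correct: flip bit 13 of r = 000011000111110 to get c = 000011000111010.


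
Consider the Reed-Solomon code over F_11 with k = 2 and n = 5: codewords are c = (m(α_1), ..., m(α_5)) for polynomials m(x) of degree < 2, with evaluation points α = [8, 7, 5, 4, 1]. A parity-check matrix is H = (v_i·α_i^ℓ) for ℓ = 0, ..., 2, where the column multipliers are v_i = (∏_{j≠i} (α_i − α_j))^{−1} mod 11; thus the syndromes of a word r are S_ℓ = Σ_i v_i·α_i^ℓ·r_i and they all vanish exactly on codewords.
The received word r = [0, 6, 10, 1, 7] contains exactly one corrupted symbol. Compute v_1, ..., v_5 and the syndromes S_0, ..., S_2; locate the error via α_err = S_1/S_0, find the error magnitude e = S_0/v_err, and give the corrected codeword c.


S = (1, 8, 9), error at position 1, error magnitude e = 7, c = [4, 6, 10, 1, 7].

Step 1: column multipliers v_i = (∏_{j≠i}(α_i − α_j))^{−1} mod 11.
  i = 1 (α = 8): (8−7)(8−5)(8−4)(8−1) = 1·3·4·7 = 84 ≡ 7, so v_1 = 7^{−1} = 8 (mod 11).
  i = 2 (α = 7): (7−8)(7−5)(7−4)(7−1) = (−1)·2·3·6 = −36 ≡ 8, so v_2 = 8^{−1} = 7 (mod 11).
  i = 3 (α = 5): (5−8)(5−7)(5−4)(5−1) = (−3)·(−2)·1·4 = 24 ≡ 2, so v_3 = 2^{−1} = 6 (mod 11).
  i = 4 (α = 4): (4−8)(4−7)(4−5)(4−1) = (−4)·(−3)·(−1)·3 = −36 ≡ 8, so v_4 = 8^{−1} = 7 (mod 11).
  i = 5 (α = 1): (1−8)(1−7)(1−5)(1−4) = (−7)·(−6)·(−4)·(−3) = 504 ≡ 9, so v_5 = 9^{−1} = 5 (mod 11).
  v = [8, 7, 6, 7, 5].
Step 2: syndromes of r = [0, 6, 10, 1, 7] (all sums mod 11).
  S_0 = Σ v_i r_i = 8·0 + 7·6 + 6·10 + 7·1 + 5·7 = 144 ≡ 1.
  S_1 = Σ v_i α_i r_i = 8·8·0 + 7·7·6 + 6·5·10 + 7·4·1 + 5·1·7 = 657 ≡ 8.
  α_i^2 mod 11 = [9, 5, 3, 5, 1].
  S_2 = Σ v_i α_i^2 r_i = 8·9·0 + 7·5·6 + 6·3·10 + 7·5·1 + 5·1·7 = 460 ≡ 9.
  S = (1, 8, 9) ≠ 0, so r is not a codeword (an error is present).
Step 3: locate the error. For a single error e at position i, S_ℓ = v_i·e·α_i^ℓ, so α_err = S_1/S_0.
  S_0^{−1} = 1^{−1} = 1 (mod 11), so α_err = 8·1 = 8 ≡ 8 = α_1. Error position i = 1.
  Consistency check: S_2/S_1 = 9·7 = 63 ≡ 8 = α_err ✓ (single-error assumption holds).
Step 4: error magnitude e = S_0/v_1 = S_0·∏_{j≠1}(α_1 − α_j) = 1·7 = 7 ≡ 7 (mod 11).
Step 5: correct position 1: c_1 = r_1 − e = 0 − 7 ≡ 4 (mod 11). Hence c = [4, 6, 10, 1, 7].
  Check: interpolating c through the α_i gives m(x) = 9 + 9·x (degree < 2) with m(α_i) = c_i for every i, so c is indeed a codeword.


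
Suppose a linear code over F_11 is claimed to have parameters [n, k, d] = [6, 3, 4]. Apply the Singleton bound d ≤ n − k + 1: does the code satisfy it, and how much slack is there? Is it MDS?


Singleton RHS = n − k + 1 = 4, slack = 0, bound satisfied, MDS.

Singleton bound: d ≤ n − k + 1.
Here n = 6, k = 3, so n − k + 1 = 4.
Given d = 4, check d ≤ 4: YES.
Slack = (n − k + 1) − d = 0.
The code is MDS (slack = 0).
Description: the claimed parameters are [6, 3, 4]_11; such a code would be MDS (meets Singleton bound).


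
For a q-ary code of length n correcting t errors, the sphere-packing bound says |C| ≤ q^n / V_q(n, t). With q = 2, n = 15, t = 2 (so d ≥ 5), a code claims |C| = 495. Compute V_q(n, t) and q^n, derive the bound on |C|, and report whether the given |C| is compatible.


V_q(n, t) = 121, q^n = 32768, Hamming bound = 270, |C| = 495 > bound (violated).

Step 1: Compute V_q(n, t) = Σ_{j=0}^2 C(n, j) (q−1)^j.
  j = 0: C(15,0)·(1)^0 = 1·1 = 1.
  j = 1: C(15,1)·(1)^1 = 15·1 = 15.
  j = 2: C(15,2)·(1)^2 = 105·1 = 105.
  V_q(n, t) = 1 + 15 + 105 = 121.
Step 2: q^n = 2^15 = 32768.
Step 3: Hamming bound ⌊q^n / V_q(n,t)⌋ = ⌊32768/121⌋ = 270.
Step 4: Compare |C| = 495 to 270: violated.
The claimed |C| lies above the Hamming bound, so no 2-ary code of length 15 with d ≥ 5 can have 495 codewords.


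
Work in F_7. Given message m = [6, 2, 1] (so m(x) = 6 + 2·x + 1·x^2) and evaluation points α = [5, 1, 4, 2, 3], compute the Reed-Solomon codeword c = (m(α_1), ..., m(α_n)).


c = [6, 2, 2, 0, 0]

Message polynomial: m(x) = 6 + 2·x + 1·x^2 (mod 7).
For each evaluation point α_i, compute m(α_i) mod 7:
  α_1 = 5: Horner steps 1 → 0 → 6, so m(5) = 6.
  α_2 = 1: Horner steps 1 → 3 → 2, so m(1) = 2.
  α_3 = 4: Horner steps 1 → 6 → 2, so m(4) = 2.
  α_4 = 2: Horner steps 1 → 4 → 0, so m(2) = 0.
  α_5 = 3: Horner steps 1 → 5 → 0, so m(3) = 0.
Codeword c = [6, 2, 2, 0, 0] ∈ F_7^5.


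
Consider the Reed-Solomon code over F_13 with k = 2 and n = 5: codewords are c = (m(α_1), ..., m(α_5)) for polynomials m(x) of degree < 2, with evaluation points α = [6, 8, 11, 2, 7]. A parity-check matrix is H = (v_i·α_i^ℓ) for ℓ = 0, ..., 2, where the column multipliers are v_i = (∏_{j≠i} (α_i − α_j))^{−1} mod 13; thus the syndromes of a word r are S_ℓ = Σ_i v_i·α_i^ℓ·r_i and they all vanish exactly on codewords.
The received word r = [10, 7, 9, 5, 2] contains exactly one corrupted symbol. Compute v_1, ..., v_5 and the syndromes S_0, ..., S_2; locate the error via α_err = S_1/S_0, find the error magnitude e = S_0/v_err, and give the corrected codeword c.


S = (2, 4, 8), error at position 4, error magnitude e = 2, c = [10, 7, 9, 3, 2].

Step 1: column multipliers v_i = (∏_{j≠i}(α_i − α_j))^{−1} mod 13.
  i = 1 (α = 6): (6−8)(6−11)(6−2)(6−7) = (−2)·(−5)·4·(−1) = −40 ≡ 12, so v_1 = 12^{−1} = 12 (mod 13).
  i = 2 (α = 8): (8−6)(8−11)(8−2)(8−7) = 2·(−3)·6·1 = −36 ≡ 3, so v_2 = 3^{−1} = 9 (mod 13).
  i = 3 (α = 11): (11−6)(11−8)(11−2)(11−7) = 5·3·9·4 = 540 ≡ 7, so v_3 = 7^{−1} = 2 (mod 13).
  i = 4 (α = 2): (2−6)(2−8)(2−11)(2−7) = (−4)·(−6)·(−9)·(−5) = 1080 ≡ 1, so v_4 = 1^{−1} = 1 (mod 13).
  i = 5 (α = 7): (7−6)(7−8)(7−11)(7−2) = 1·(−1)·(−4)·5 = 20 ≡ 7, so v_5 = 7^{−1} = 2 (mod 13).
  v = [12, 9, 2, 1, 2].
Step 2: syndromes of r = [10, 7, 9, 5, 2] (all sums mod 13).
  S_0 = Σ v_i r_i = 12·10 + 9·7 + 2·9 + 1·5 + 2·2 = 210 ≡ 2.
  S_1 = Σ v_i α_i r_i = 12·6·10 + 9·8·7 + 2·11·9 + 1·2·5 + 2·7·2 = 1460 ≡ 4.
  α_i^2 mod 13 = [10, 12, 4, 4, 10].
  S_2 = Σ v_i α_i^2 r_i = 12·10·10 + 9·12·7 + 2·4·9 + 1·4·5 + 2·10·2 = 2088 ≡ 8.
  S = (2, 4, 8) ≠ 0, so r is not a codeword (an error is present).
Step 3: locate the error. For a single error e at position i, S_ℓ = v_i·e·α_i^ℓ, so α_err = S_1/S_0.
  S_0^{−1} = 2^{−1} = 7 (mod 13), so α_err = 4·7 = 28 ≡ 2 = α_4. Error position i = 4.
  Consistency check: S_2/S_1 = 8·10 = 80 ≡ 2 = α_err ✓ (single-error assumption holds).
Step 4: error magnitude e = S_0/v_4 = S_0·∏_{j≠4}(α_4 − α_j) = 2·1 = 2 ≡ 2 (mod 13).
Step 5: correct position 4: c_4 = r_4 − e = 5 − 2 ≡ 3 (mod 13). Hence c = [10, 7, 9, 3, 2].
  Check: interpolating c through the α_i gives m(x) = 6 + 5·x (degree < 2) with m(α_i) = c_i for every i, so c is indeed a codeword.


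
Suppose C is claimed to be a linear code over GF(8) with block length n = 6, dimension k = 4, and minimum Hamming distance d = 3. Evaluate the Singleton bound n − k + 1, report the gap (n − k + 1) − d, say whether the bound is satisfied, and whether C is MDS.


Singleton RHS = n − k + 1 = 3, slack = 0, bound satisfied, MDS.

Singleton bound: d ≤ n − k + 1.
Here n = 6, k = 4, so n − k + 1 = 3.
Given d = 3, check d ≤ 3: YES.
Slack = (n − k + 1) − d = 0.
The code is MDS (slack = 0).
Description: the claimed parameters are [6, 4, 3]_8; such a code would be MDS (meets Singleton bound).


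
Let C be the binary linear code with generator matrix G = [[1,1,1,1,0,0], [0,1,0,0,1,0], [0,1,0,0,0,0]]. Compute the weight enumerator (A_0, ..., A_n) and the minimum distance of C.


Weight distribution: A_0 = 1, A_1 = 2, A_2 = 1, A_3 = 1, A_4 = 2, A_5 = 1. Minimum distance d = 1.

Enumerate all 2^3 = 8 messages m ∈ F_2^3.
For each, compute codeword c = mG in F_2^6, then tally its weight.
  m = 000 → c = 000000, weight = 0.
  m = 100 → c = 111100, weight = 4.
  m = 010 → c = 010010, weight = 2.
  m = 110 → c = 101110, weight = 4.
  m = 001 → c = 010000, weight = 1.
  m = 101 → c = 101100, weight = 3.
  m = 011 → c = 000010, weight = 1.
  m = 111 → c = 111110, weight = 5.
Tally weights:
  weight 0: 1 codewords.
  weight 1: 2 codewords.
  weight 2: 1 codewords.
  weight 3: 1 codewords.
  weight 4: 2 codewords.
  weight 5: 1 codewords.
Minimum distance d = smallest w > 0 with A_w > 0 = 1.
Sanity: Σ A_w = 8 = 2^3 = 8 ✓.


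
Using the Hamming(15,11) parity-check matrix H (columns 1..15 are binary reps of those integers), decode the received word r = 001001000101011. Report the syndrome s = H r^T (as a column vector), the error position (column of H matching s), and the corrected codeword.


s = (0, 0, 1, 0)^T, error position = 2, corrected codeword c = 011001000101011

Compute s = H r^T mod 2 one row at a time:
  s_1 = 0 + 0 + 1 + 0 + 1 + 0 + 1 + 1 = 4 ≡ 0 (mod 2).
  s_2 = 0 + 0 + 1 + 0 + 1 + 0 + 1 + 1 = 4 ≡ 0 (mod 2).
  s_3 = 0 + 1 + 1 + 0 + 1 + 0 + 1 + 1 = 5 ≡ 1 (mod 2).
  s_4 = 0 + 1 + 0 + 0 + 0 + 0 + 0 + 1 = 2 ≡ 0 (mod 2).
s = (0, 0, 1, 0)^T — this equals column 2 of H (binary 0010), so error is at position 2.
Correct: flip bit 2 of r = 001001000101011 to get c = 011001000101011.


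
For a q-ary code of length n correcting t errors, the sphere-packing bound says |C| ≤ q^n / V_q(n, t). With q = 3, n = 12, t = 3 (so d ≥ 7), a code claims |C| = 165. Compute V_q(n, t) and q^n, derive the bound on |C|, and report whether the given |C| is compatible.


V_q(n, t) = 2049, q^n = 531441, Hamming bound = 259, |C| = 165 ≤ bound (satisfied).

Step 1: Compute V_q(n, t) = Σ_{j=0}^3 C(n, j) (q−1)^j.
  j = 0: C(12,0)·(2)^0 = 1·1 = 1.
  j = 1: C(12,1)·(2)^1 = 12·2 = 24.
  j = 2: C(12,2)·(2)^2 = 66·4 = 264.
  j = 3: C(12,3)·(2)^3 = 220·8 = 1760.
  V_q(n, t) = 1 + 24 + 264 + 1760 = 2049.
Step 2: q^n = 3^12 = 531441.
Step 3: Hamming bound ⌊q^n / V_q(n,t)⌋ = ⌊531441/2049⌋ = 259.
Step 4: Compare |C| = 165 to 259: satisfied.
The claimed |C| lies below the Hamming bound.


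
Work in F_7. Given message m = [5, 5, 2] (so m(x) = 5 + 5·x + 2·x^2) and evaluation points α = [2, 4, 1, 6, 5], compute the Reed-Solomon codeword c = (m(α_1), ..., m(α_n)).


c = [2, 1, 5, 2, 3]

Message polynomial: m(x) = 5 + 5·x + 2·x^2 (mod 7).
For each evaluation point α_i, compute m(α_i) mod 7:
  α_1 = 2: Horner steps 2 → 2 → 2, so m(2) = 2.
  α_2 = 4: Horner steps 2 → 6 → 1, so m(4) = 1.
  α_3 = 1: Horner steps 2 → 0 → 5, so m(1) = 5.
  α_4 = 6: Horner steps 2 → 3 → 2, so m(6) = 2.
  α_5 = 5: Horner steps 2 → 1 → 3, so m(5) = 3.
Codeword c = [2, 1, 5, 2, 3] ∈ F_7^5.


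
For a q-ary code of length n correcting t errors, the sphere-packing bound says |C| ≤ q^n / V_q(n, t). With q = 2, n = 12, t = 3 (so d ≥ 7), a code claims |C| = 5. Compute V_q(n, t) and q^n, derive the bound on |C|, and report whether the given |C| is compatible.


V_q(n, t) = 299, q^n = 4096, Hamming bound = 13, |C| = 5 ≤ bound (satisfied).

Step 1: Compute V_q(n, t) = Σ_{j=0}^3 C(n, j) (q−1)^j.
  j = 0: C(12,0)·(1)^0 = 1·1 = 1.
  j = 1: C(12,1)·(1)^1 = 12·1 = 12.
  j = 2: C(12,2)·(1)^2 = 66·1 = 66.
  j = 3: C(12,3)·(1)^3 = 220·1 = 220.
  V_q(n, t) = 1 + 12 + 66 + 220 = 299.
Step 2: q^n = 2^12 = 4096.
Step 3: Hamming bound ⌊q^n / V_q(n,t)⌋ = ⌊4096/299⌋ = 13.
Step 4: Compare |C| = 5 to 13: satisfied.
The claimed |C| lies below the Hamming bound.


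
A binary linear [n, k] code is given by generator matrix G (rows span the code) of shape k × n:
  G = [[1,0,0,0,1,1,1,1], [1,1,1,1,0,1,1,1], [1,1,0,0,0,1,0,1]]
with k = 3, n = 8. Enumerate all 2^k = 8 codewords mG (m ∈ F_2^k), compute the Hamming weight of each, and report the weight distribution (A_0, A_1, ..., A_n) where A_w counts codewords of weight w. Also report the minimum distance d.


Weight distribution: A_0 = 1, A_3 = 2, A_4 = 2, A_5 = 1, A_6 = 1, A_7 = 1. Minimum distance d = 3.

Enumerate all 2^3 = 8 messages m ∈ F_2^3.
For each, compute codeword c = mG in F_2^8, then tally its weight.
  m = 000 → c = 00000000, weight = 0.
  m = 100 → c = 10001111, weight = 5.
  m = 010 → c = 11110111, weight = 7.
  m = 110 → c = 01111000, weight = 4.
  m = 001 → c = 11000101, weight = 4.
  m = 101 → c = 01001010, weight = 3.
  m = 011 → c = 00110010, weight = 3.
  m = 111 → c = 10111101, weight = 6.
Tally weights:
  weight 0: 1 codewords.
  weight 3: 2 codewords.
  weight 4: 2 codewords.
  weight 5: 1 codewords.
  weight 6: 1 codewords.
  weight 7: 1 codewords.
Minimum distance d = smallest w > 0 with A_w > 0 = 3.
Sanity: Σ A_w = 8 = 2^3 = 8 ✓.


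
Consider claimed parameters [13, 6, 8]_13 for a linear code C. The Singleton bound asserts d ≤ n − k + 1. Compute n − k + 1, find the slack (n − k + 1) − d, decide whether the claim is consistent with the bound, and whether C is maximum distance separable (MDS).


Singleton RHS = n − k + 1 = 8, slack = 0, bound satisfied, MDS.

Singleton bound: d ≤ n − k + 1.
Here n = 13, k = 6, so n − k + 1 = 8.
Given d = 8, check d ≤ 8: YES.
Slack = (n − k + 1) − d = 0.
The code is MDS (slack = 0).
Description: the claimed parameters are [13, 6, 8]_13; such a code would be MDS (meets Singleton bound).


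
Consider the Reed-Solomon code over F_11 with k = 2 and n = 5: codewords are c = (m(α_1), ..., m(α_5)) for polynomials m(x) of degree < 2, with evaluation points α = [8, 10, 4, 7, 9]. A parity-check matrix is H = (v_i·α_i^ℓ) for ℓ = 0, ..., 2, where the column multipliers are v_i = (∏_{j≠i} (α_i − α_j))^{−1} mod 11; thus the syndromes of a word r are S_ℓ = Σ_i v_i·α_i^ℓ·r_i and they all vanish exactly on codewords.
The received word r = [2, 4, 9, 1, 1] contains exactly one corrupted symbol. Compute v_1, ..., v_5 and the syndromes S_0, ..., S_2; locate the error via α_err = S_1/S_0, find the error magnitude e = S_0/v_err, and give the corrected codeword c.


S = (9, 4, 3), error at position 5, error magnitude e = 9, c = [2, 4, 9, 1, 3].

Step 1: column multipliers v_i = (∏_{j≠i}(α_i − α_j))^{−1} mod 11.
  i = 1 (α = 8): (8−10)(8−4)(8−7)(8−9) = (−2)·4·1·(−1) = 8 ≡ 8, so v_1 = 8^{−1} = 7 (mod 11).
  i = 2 (α = 10): (10−8)(10−4)(10−7)(10−9) = 2·6·3·1 = 36 ≡ 3, so v_2 = 3^{−1} = 4 (mod 11).
  i = 3 (α = 4): (4−8)(4−10)(4−7)(4−9) = (−4)·(−6)·(−3)·(−5) = 360 ≡ 8, so v_3 = 8^{−1} = 7 (mod 11).
  i = 4 (α = 7): (7−8)(7−10)(7−4)(7−9) = (−1)·(−3)·3·(−2) = −18 ≡ 4, so v_4 = 4^{−1} = 3 (mod 11).
  i = 5 (α = 9): (9−8)(9−10)(9−4)(9−7) = 1·(−1)·5·2 = −10 ≡ 1, so v_5 = 1^{−1} = 1 (mod 11).
  v = [7, 4, 7, 3, 1].
Step 2: syndromes of r = [2, 4, 9, 1, 1] (all sums mod 11).
  S_0 = Σ v_i r_i = 7·2 + 4·4 + 7·9 + 3·1 + 1·1 = 97 ≡ 9.
  S_1 = Σ v_i α_i r_i = 7·8·2 + 4·10·4 + 7·4·9 + 3·7·1 + 1·9·1 = 554 ≡ 4.
  α_i^2 mod 11 = [9, 1, 5, 5, 4].
  S_2 = Σ v_i α_i^2 r_i = 7·9·2 + 4·1·4 + 7·5·9 + 3·5·1 + 1·4·1 = 476 ≡ 3.
  S = (9, 4, 3) ≠ 0, so r is not a codeword (an error is present).
Step 3: locate the error. For a single error e at position i, S_ℓ = v_i·e·α_i^ℓ, so α_err = S_1/S_0.
  S_0^{−1} = 9^{−1} = 5 (mod 11), so α_err = 4·5 = 20 ≡ 9 = α_5. Error position i = 5.
  Consistency check: S_2/S_1 = 3·3 = 9 ≡ 9 = α_err ✓ (single-error assumption holds).
Step 4: error magnitude e = S_0/v_5 = S_0·∏_{j≠5}(α_5 − α_j) = 9·1 = 9 ≡ 9 (mod 11).
Step 5: correct position 5: c_5 = r_5 − e = 1 − 9 ≡ 3 (mod 11). Hence c = [2, 4, 9, 1, 3].
  Check: interpolating c through the α_i gives m(x) = 5 + 1·x (degree < 2) with m(α_i) = c_i for every i, so c is indeed a codeword.


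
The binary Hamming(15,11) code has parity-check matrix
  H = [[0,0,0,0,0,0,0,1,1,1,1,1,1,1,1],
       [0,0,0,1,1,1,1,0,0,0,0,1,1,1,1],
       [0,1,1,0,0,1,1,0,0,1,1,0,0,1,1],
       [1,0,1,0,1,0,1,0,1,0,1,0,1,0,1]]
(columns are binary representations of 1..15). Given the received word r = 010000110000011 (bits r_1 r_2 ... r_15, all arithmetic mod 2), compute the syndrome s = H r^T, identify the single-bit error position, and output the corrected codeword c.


s = (1, 1, 0, 0)^T, error position = 12, corrected codeword c = 010000110001011

Compute s = H r^T mod 2 one row at a time:
  s_1 = 1 + 0 + 0 + 0 + 0 + 0 + 1 + 1 = 3 ≡ 1 (mod 2).
  s_2 = 0 + 0 + 0 + 1 + 0 + 0 + 1 + 1 = 3 ≡ 1 (mod 2).
  s_3 = 1 + 0 + 0 + 1 + 0 + 0 + 1 + 1 = 4 ≡ 0 (mod 2).
  s_4 = 0 + 0 + 0 + 1 + 0 + 0 + 0 + 1 = 2 ≡ 0 (mod 2).
s = (1, 1, 0, 0)^T — this equals column 12 of H (binary 1100), so error is at position 12.
Correct: flip bit 12 of r = 010000110000011 to get c = 010000110001011.


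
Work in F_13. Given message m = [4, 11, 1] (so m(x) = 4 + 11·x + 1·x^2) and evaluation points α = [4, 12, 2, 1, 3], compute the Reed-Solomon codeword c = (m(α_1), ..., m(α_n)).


c = [12, 7, 4, 3, 7]

Message polynomial: m(x) = 4 + 11·x + 1·x^2 (mod 13).
For each evaluation point α_i, compute m(α_i) mod 13:
  α_1 = 4: Horner steps 1 → 2 → 12, so m(4) = 12.
  α_2 = 12: Horner steps 1 → 10 → 7, so m(12) = 7.
  α_3 = 2: Horner steps 1 → 0 → 4, so m(2) = 4.
  α_4 = 1: Horner steps 1 → 12 → 3, so m(1) = 3.
  α_5 = 3: Horner steps 1 → 1 → 7, so m(3) = 7.
Codeword c = [12, 7, 4, 3, 7] ∈ F_13^5.


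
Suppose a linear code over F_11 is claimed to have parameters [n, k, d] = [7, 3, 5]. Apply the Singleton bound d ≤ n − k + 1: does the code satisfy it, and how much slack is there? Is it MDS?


Singleton RHS = n − k + 1 = 5, slack = 0, bound satisfied, MDS.

Singleton bound: d ≤ n − k + 1.
Here n = 7, k = 3, so n − k + 1 = 5.
Given d = 5, check d ≤ 5: YES.
Slack = (n − k + 1) − d = 0.
The code is MDS (slack = 0).
Description: the claimed parameters are [7, 3, 5]_11; such a code would be MDS (meets Singleton bound).


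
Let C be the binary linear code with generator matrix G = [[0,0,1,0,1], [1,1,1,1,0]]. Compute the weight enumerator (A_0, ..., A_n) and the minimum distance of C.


Weight distribution: A_0 = 1, A_2 = 1, A_4 = 2. Minimum distance d = 2.

Enumerate all 2^2 = 4 messages m ∈ F_2^2.
For each, compute codeword c = mG in F_2^5, then tally its weight.
  m = 00 → c = 00000, weight = 0.
  m = 10 → c = 00101, weight = 2.
  m = 01 → c = 11110, weight = 4.
  m = 11 → c = 11011, weight = 4.
Tally weights:
  weight 0: 1 codewords.
  weight 2: 1 codewords.
  weight 4: 2 codewords.
Minimum distance d = smallest w > 0 with A_w > 0 = 2.
Sanity: Σ A_w = 4 = 2^2 = 4 ✓.


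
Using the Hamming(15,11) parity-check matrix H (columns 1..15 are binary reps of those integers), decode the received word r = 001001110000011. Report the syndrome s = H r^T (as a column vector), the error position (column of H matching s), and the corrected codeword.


s = (1, 0, 1, 1)^T, error position = 11, corrected codeword c = 001001110010011

Compute s = H r^T mod 2 one row at a time:
  s_1 = 1 + 0 + 0 + 0 + 0 + 0 + 1 + 1 = 3 ≡ 1 (mod 2).
  s_2 = 0 + 0 + 1 + 1 + 0 + 0 + 1 + 1 = 4 ≡ 0 (mod 2).
  s_3 = 0 + 1 + 1 + 1 + 0 + 0 + 1 + 1 = 5 ≡ 1 (mod 2).
  s_4 = 0 + 1 + 0 + 1 + 0 + 0 + 0 + 1 = 3 ≡ 1 (mod 2).
s = (1, 0, 1, 1)^T — this equals column 11 of H (binary 1011), so error is at position 11.
Correct: flip bit 11 of r = 001001110000011 to get c = 001001110010011.


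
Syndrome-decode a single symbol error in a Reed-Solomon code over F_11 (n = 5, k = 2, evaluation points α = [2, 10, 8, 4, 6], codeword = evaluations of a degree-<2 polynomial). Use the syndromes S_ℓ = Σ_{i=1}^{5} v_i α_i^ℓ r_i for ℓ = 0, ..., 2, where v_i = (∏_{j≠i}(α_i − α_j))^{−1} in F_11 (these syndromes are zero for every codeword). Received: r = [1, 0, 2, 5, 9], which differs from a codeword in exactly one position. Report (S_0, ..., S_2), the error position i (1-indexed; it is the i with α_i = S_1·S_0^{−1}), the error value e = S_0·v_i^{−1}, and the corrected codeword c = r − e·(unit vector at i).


S = (6, 5, 6), error at position 2, error magnitude e = 5, c = [1, 6, 2, 5, 9].

Step 1: column multipliers v_i = (∏_{j≠i}(α_i − α_j))^{−1} mod 11.
  i = 1 (α = 2): (2−10)(2−8)(2−4)(2−6) = (−8)·(−6)·(−2)·(−4) = 384 ≡ 10, so v_1 = 10^{−1} = 10 (mod 11).
  i = 2 (α = 10): (10−2)(10−8)(10−4)(10−6) = 8·2·6·4 = 384 ≡ 10, so v_2 = 10^{−1} = 10 (mod 11).
  i = 3 (α = 8): (8−2)(8−10)(8−4)(8−6) = 6·(−2)·4·2 = −96 ≡ 3, so v_3 = 3^{−1} = 4 (mod 11).
  i = 4 (α = 4): (4−2)(4−10)(4−8)(4−6) = 2·(−6)·(−4)·(−2) = −96 ≡ 3, so v_4 = 3^{−1} = 4 (mod 11).
  i = 5 (α = 6): (6−2)(6−10)(6−8)(6−4) = 4·(−4)·(−2)·2 = 64 ≡ 9, so v_5 = 9^{−1} = 5 (mod 11).
  v = [10, 10, 4, 4, 5].
Step 2: syndromes of r = [1, 0, 2, 5, 9] (all sums mod 11).
  S_0 = Σ v_i r_i = 10·1 + 10·0 + 4·2 + 4·5 + 5·9 = 83 ≡ 6.
  S_1 = Σ v_i α_i r_i = 10·2·1 + 10·10·0 + 4·8·2 + 4·4·5 + 5·6·9 = 434 ≡ 5.
  α_i^2 mod 11 = [4, 1, 9, 5, 3].
  S_2 = Σ v_i α_i^2 r_i = 10·4·1 + 10·1·0 + 4·9·2 + 4·5·5 + 5·3·9 = 347 ≡ 6.
  S = (6, 5, 6) ≠ 0, so r is not a codeword (an error is present).
Step 3: locate the error. For a single error e at position i, S_ℓ = v_i·e·α_i^ℓ, so α_err = S_1/S_0.
  S_0^{−1} = 6^{−1} = 2 (mod 11), so α_err = 5·2 = 10 ≡ 10 = α_2. Error position i = 2.
  Consistency check: S_2/S_1 = 6·9 = 54 ≡ 10 = α_err ✓ (single-error assumption holds).
Step 4: error magnitude e = S_0/v_2 = S_0·∏_{j≠2}(α_2 − α_j) = 6·10 = 60 ≡ 5 (mod 11).
Step 5: correct position 2: c_2 = r_2 − e = 0 − 5 ≡ 6 (mod 11). Hence c = [1, 6, 2, 5, 9].
  Check: interpolating c through the α_i gives m(x) = 8 + 2·x (degree < 2) with m(α_i) = c_i for every i, so c is indeed a codeword.


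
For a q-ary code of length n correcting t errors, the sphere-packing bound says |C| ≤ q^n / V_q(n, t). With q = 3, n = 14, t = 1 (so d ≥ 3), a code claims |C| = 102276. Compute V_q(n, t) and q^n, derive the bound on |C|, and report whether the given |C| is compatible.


V_q(n, t) = 29, q^n = 4782969, Hamming bound = 164929, |C| = 102276 ≤ bound (satisfied).

Step 1: Compute V_q(n, t) = Σ_{j=0}^1 C(n, j) (q−1)^j.
  j = 0: C(14,0)·(2)^0 = 1·1 = 1.
  j = 1: C(14,1)·(2)^1 = 14·2 = 28.
  V_q(n, t) = 1 + 28 = 29.
Step 2: q^n = 3^14 = 4782969.
Step 3: Hamming bound ⌊q^n / V_q(n,t)⌋ = ⌊4782969/29⌋ = 164929.
Step 4: Compare |C| = 102276 to 164929: satisfied.
The claimed |C| lies below the Hamming bound.


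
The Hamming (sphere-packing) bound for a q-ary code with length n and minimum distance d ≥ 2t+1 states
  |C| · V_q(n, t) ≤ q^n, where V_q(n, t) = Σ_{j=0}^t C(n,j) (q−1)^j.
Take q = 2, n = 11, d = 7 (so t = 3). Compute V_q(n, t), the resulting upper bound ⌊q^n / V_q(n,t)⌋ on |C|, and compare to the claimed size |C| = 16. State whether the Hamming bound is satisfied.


V_q(n, t) = 232, q^n = 2048, Hamming bound = 8, |C| = 16 > bound (violated).

Step 1: Compute V_q(n, t) = Σ_{j=0}^3 C(n, j) (q−1)^j.
  j = 0: C(11,0)·(1)^0 = 1·1 = 1.
  j = 1: C(11,1)·(1)^1 = 11·1 = 11.
  j = 2: C(11,2)·(1)^2 = 55·1 = 55.
  j = 3: C(11,3)·(1)^3 = 165·1 = 165.
  V_q(n, t) = 1 + 11 + 55 + 165 = 232.
Step 2: q^n = 2^11 = 2048.
Step 3: Hamming bound ⌊q^n / V_q(n,t)⌋ = ⌊2048/232⌋ = 8.
Step 4: Compare |C| = 16 to 8: violated.
The claimed |C| lies above the Hamming bound, so no 2-ary code of length 11 with d ≥ 7 can have 16 codewords.


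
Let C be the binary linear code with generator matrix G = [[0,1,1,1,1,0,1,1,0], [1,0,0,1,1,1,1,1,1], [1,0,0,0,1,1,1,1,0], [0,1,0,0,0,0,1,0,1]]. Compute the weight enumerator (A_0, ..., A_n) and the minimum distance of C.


Weight distribution: A_0 = 1, A_2 = 1, A_3 = 3, A_4 = 1, A_5 = 4, A_6 = 5, A_7 = 1. Minimum distance d = 2.

Enumerate all 2^4 = 16 messages m ∈ F_2^4.
For each, compute codeword c = mG in F_2^9, then tally its weight.
  m = 0000 → c = 000000000, weight = 0.
  m = 1000 → c = 011110110, weight = 6.
  m = 0100 → c = 100111111, weight = 7.
  m = 1100 → c = 111001001, weight = 5.
  m = 0010 → c = 100011110, weight = 5.
  m = 1010 → c = 111101000, weight = 5.
  m = 0110 → c = 000100001, weight = 2.
  m = 1110 → c = 011010111, weight = 6.
  m = 0001 → c = 010000101, weight = 3.
  m = 1001 → c = 001110011, weight = 5.
  m = 0101 → c = 110111010, weight = 6.
  m = 1101 → c = 101001100, weight = 4.
  m = 0011 → c = 110011011, weight = 6.
  m = 1011 → c = 101101101, weight = 6.
  m = 0111 → c = 010100100, weight = 3.
  m = 1111 → c = 001010010, weight = 3.
Tally weights:
  weight 0: 1 codewords.
  weight 2: 1 codewords.
  weight 3: 3 codewords.
  weight 4: 1 codewords.
  weight 5: 4 codewords.
  weight 6: 5 codewords.
  weight 7: 1 codewords.
Minimum distance d = smallest w > 0 with A_w > 0 = 2.
Sanity: Σ A_w = 16 = 2^4 = 16 ✓.


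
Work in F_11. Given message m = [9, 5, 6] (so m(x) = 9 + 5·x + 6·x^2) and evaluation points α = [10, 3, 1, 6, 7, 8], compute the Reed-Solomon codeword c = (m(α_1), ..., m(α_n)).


c = [10, 1, 9, 2, 8, 4]

Message polynomial: m(x) = 9 + 5·x + 6·x^2 (mod 11).
For each evaluation point α_i, compute m(α_i) mod 11:
  α_1 = 10: Horner steps 6 → 10 → 10, so m(10) = 10.
  α_2 = 3: Horner steps 6 → 1 → 1, so m(3) = 1.
  α_3 = 1: Horner steps 6 → 0 → 9, so m(1) = 9.
  α_4 = 6: Horner steps 6 → 8 → 2, so m(6) = 2.
  α_5 = 7: Horner steps 6 → 3 → 8, so m(7) = 8.
  α_6 = 8: Horner steps 6 → 9 → 4, so m(8) = 4.
Codeword c = [10, 1, 9, 2, 8, 4] ∈ F_11^6.


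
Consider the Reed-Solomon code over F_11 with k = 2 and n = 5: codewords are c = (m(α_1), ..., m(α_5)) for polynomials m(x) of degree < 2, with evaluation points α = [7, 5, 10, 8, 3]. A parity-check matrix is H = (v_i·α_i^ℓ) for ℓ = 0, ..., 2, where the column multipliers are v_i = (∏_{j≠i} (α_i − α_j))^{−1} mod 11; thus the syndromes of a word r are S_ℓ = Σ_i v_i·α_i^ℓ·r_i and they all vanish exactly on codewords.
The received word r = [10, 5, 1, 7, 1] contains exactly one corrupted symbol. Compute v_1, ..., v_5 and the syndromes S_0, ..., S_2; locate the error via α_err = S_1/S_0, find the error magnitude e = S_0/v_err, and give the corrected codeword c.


S = (9, 5, 4), error at position 5, error magnitude e = 1, c = [10, 5, 1, 7, 0].

Step 1: column multipliers v_i = (∏_{j≠i}(α_i − α_j))^{−1} mod 11.
  i = 1 (α = 7): (7−5)(7−10)(7−8)(7−3) = 2·(−3)·(−1)·4 = 24 ≡ 2, so v_1 = 2^{−1} = 6 (mod 11).
  i = 2 (α = 5): (5−7)(5−10)(5−8)(5−3) = (−2)·(−5)·(−3)·2 = −60 ≡ 6, so v_2 = 6^{−1} = 2 (mod 11).
  i = 3 (α = 10): (10−7)(10−5)(10−8)(10−3) = 3·5·2·7 = 210 ≡ 1, so v_3 = 1^{−1} = 1 (mod 11).
  i = 4 (α = 8): (8−7)(8−5)(8−10)(8−3) = 1·3·(−2)·5 = −30 ≡ 3, so v_4 = 3^{−1} = 4 (mod 11).
  i = 5 (α = 3): (3−7)(3−5)(3−10)(3−8) = (−4)·(−2)·(−7)·(−5) = 280 ≡ 5, so v_5 = 5^{−1} = 9 (mod 11).
  v = [6, 2, 1, 4, 9].
Step 2: syndromes of r = [10, 5, 1, 7, 1] (all sums mod 11).
  S_0 = Σ v_i r_i = 6·10 + 2·5 + 1·1 + 4·7 + 9·1 = 108 ≡ 9.
  S_1 = Σ v_i α_i r_i = 6·7·10 + 2·5·5 + 1·10·1 + 4·8·7 + 9·3·1 = 731 ≡ 5.
  α_i^2 mod 11 = [5, 3, 1, 9, 9].
  S_2 = Σ v_i α_i^2 r_i = 6·5·10 + 2·3·5 + 1·1·1 + 4·9·7 + 9·9·1 = 664 ≡ 4.
  S = (9, 5, 4) ≠ 0, so r is not a codeword (an error is present).
Step 3: locate the error. For a single error e at position i, S_ℓ = v_i·e·α_i^ℓ, so α_err = S_1/S_0.
  S_0^{−1} = 9^{−1} = 5 (mod 11), so α_err = 5·5 = 25 ≡ 3 = α_5. Error position i = 5.
  Consistency check: S_2/S_1 = 4·9 = 36 ≡ 3 = α_err ✓ (single-error assumption holds).
Step 4: error magnitude e = S_0/v_5 = S_0·∏_{j≠5}(α_5 − α_j) = 9·5 = 45 ≡ 1 (mod 11).
Step 5: correct position 5: c_5 = r_5 − e = 1 − 1 ≡ 0 (mod 11). Hence c = [10, 5, 1, 7, 0].
  Check: interpolating c through the α_i gives m(x) = 9 + 8·x (degree < 2) with m(α_i) = c_i for every i, so c is indeed a codeword.


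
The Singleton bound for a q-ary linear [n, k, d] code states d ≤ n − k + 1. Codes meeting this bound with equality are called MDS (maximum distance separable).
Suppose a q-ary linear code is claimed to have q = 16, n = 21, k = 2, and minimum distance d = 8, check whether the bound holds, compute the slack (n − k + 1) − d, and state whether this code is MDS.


Singleton RHS = n − k + 1 = 20, slack = 12, bound satisfied, not MDS.

Singleton bound: d ≤ n − k + 1.
Here n = 21, k = 2, so n − k + 1 = 20.
Given d = 8, check d ≤ 20: YES.
Slack = (n − k + 1) − d = 12.
The code is NOT MDS (slack = 12 > 0).
Description: the claimed parameters are [21, 2, 8]_16; such a code would be non-MDS.


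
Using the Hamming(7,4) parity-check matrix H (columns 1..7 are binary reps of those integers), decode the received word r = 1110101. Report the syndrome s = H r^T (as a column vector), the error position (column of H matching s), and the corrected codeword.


s = (0, 1, 0)^T, error position = 2, corrected codeword c = 1010101

Compute s = H r^T mod 2 one row at a time:
  s_1 = 0 + 1 + 0 + 1 = 2 ≡ 0 (mod 2).
  s_2 = 1 + 1 + 0 + 1 = 3 ≡ 1 (mod 2).
  s_3 = 1 + 1 + 1 + 1 = 4 ≡ 0 (mod 2).
s = (0, 1, 0)^T — this equals column 2 of H (binary 010), so error is at position 2.
Correct: flip bit 2 of r = 1110101 to get c = 1010101.


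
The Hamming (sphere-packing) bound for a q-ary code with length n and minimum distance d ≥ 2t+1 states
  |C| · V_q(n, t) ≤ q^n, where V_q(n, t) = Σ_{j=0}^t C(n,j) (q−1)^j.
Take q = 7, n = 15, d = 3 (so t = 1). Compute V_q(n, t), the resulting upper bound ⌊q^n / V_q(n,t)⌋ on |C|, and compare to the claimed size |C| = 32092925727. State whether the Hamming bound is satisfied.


V_q(n, t) = 91, q^n = 4747561509943, Hamming bound = 52171005603, |C| = 32092925727 ≤ bound (satisfied).

Step 1: Compute V_q(n, t) = Σ_{j=0}^1 C(n, j) (q−1)^j.
  j = 0: C(15,0)·(6)^0 = 1·1 = 1.
  j = 1: C(15,1)·(6)^1 = 15·6 = 90.
  V_q(n, t) = 1 + 90 = 91.
Step 2: q^n = 7^15 = 4747561509943.
Step 3: Hamming bound ⌊q^n / V_q(n,t)⌋ = ⌊4747561509943/91⌋ = 52171005603.
Step 4: Compare |C| = 32092925727 to 52171005603: satisfied.
The claimed |C| lies below the Hamming bound.


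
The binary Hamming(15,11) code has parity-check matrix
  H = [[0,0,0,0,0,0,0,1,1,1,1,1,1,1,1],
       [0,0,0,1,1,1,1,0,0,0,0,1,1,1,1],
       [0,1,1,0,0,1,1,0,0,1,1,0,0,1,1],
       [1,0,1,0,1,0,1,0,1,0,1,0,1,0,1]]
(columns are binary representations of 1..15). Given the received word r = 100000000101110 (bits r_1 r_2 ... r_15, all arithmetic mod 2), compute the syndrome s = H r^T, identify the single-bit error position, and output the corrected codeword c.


s = (0, 1, 0, 0)^T, error position = 4, corrected codeword c = 100100000101110

Compute s = H r^T mod 2 one row at a time:
  s_1 = 0 + 0 + 1 + 0 + 1 + 1 + 1 + 0 = 4 ≡ 0 (mod 2).
  s_2 = 0 + 0 + 0 + 0 + 1 + 1 + 1 + 0 = 3 ≡ 1 (mod 2).
  s_3 = 0 + 0 + 0 + 0 + 1 + 0 + 1 + 0 = 2 ≡ 0 (mod 2).
  s_4 = 1 + 0 + 0 + 0 + 0 + 0 + 1 + 0 = 2 ≡ 0 (mod 2).
s = (0, 1, 0, 0)^T — this equals column 4 of H (binary 0100), so error is at position 4.
Correct: flip bit 4 of r = 100000000101110 to get c = 100100000101110.


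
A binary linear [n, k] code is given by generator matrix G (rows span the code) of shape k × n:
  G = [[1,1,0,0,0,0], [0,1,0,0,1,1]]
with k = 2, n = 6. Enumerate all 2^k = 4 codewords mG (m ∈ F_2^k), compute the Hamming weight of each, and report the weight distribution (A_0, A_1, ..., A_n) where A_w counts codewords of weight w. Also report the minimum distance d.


Weight distribution: A_0 = 1, A_2 = 1, A_3 = 2. Minimum distance d = 2.

Enumerate all 2^2 = 4 messages m ∈ F_2^2.
For each, compute codeword c = mG in F_2^6, then tally its weight.
  m = 00 → c = 000000, weight = 0.
  m = 10 → c = 110000, weight = 2.
  m = 01 → c = 010011, weight = 3.
  m = 11 → c = 100011, weight = 3.
Tally weights:
  weight 0: 1 codewords.
  weight 2: 1 codewords.
  weight 3: 2 codewords.
Minimum distance d = smallest w > 0 with A_w > 0 = 2.
Sanity: Σ A_w = 4 = 2^2 = 4 ✓.


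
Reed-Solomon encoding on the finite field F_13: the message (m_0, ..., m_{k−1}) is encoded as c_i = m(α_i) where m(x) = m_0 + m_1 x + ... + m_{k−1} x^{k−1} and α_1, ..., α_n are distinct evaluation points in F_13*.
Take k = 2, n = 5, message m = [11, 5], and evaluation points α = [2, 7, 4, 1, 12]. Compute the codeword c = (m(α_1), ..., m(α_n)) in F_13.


c = [8, 7, 5, 3, 6]

Message polynomial: m(x) = 11 + 5·x (mod 13).
For each evaluation point α_i, compute m(α_i) mod 13:
  α_1 = 2: Horner steps 5 → 8, so m(2) = 8.
  α_2 = 7: Horner steps 5 → 7, so m(7) = 7.
  α_3 = 4: Horner steps 5 → 5, so m(4) = 5.
  α_4 = 1: Horner steps 5 → 3, so m(1) = 3.
  α_5 = 12: Horner steps 5 → 6, so m(12) = 6.
Codeword c = [8, 7, 5, 3, 6] ∈ F_13^5.


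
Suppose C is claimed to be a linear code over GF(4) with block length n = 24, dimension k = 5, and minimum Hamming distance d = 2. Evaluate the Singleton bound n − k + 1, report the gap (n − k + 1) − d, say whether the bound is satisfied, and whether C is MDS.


Singleton RHS = n − k + 1 = 20, slack = 18, bound satisfied, not MDS.

Singleton bound: d ≤ n − k + 1.
Here n = 24, k = 5, so n − k + 1 = 20.
Given d = 2, check d ≤ 20: YES.
Slack = (n − k + 1) − d = 18.
The code is NOT MDS (slack = 18 > 0).
Description: the claimed parameters are [24, 5, 2]_4; such a code would be non-MDS.


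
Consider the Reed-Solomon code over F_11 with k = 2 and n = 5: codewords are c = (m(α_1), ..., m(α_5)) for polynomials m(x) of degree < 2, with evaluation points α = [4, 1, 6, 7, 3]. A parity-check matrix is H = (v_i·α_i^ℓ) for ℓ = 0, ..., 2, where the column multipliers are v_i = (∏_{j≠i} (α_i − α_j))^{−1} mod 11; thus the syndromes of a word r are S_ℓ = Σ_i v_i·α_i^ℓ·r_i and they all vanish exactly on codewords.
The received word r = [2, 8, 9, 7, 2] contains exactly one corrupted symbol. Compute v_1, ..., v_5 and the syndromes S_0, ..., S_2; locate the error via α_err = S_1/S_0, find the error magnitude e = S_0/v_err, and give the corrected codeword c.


S = (1, 3, 9), error at position 5, error magnitude e = 9, c = [2, 8, 9, 7, 4].

Step 1: column multipliers v_i = (∏_{j≠i}(α_i − α_j))^{−1} mod 11.
  i = 1 (α = 4): (4−1)(4−6)(4−7)(4−3) = 3·(−2)·(−3)·1 = 18 ≡ 7, so v_1 = 7^{−1} = 8 (mod 11).
  i = 2 (α = 1): (1−4)(1−6)(1−7)(1−3) = (−3)·(−5)·(−6)·(−2) = 180 ≡ 4, so v_2 = 4^{−1} = 3 (mod 11).
  i = 3 (α = 6): (6−4)(6−1)(6−7)(6−3) = 2·5·(−1)·3 = −30 ≡ 3, so v_3 = 3^{−1} = 4 (mod 11).
  i = 4 (α = 7): (7−4)(7−1)(7−6)(7−3) = 3·6·1·4 = 72 ≡ 6, so v_4 = 6^{−1} = 2 (mod 11).
  i = 5 (α = 3): (3−4)(3−1)(3−6)(3−7) = (−1)·2·(−3)·(−4) = −24 ≡ 9, so v_5 = 9^{−1} = 5 (mod 11).
  v = [8, 3, 4, 2, 5].
Step 2: syndromes of r = [2, 8, 9, 7, 2] (all sums mod 11).
  S_0 = Σ v_i r_i = 8·2 + 3·8 + 4·9 + 2·7 + 5·2 = 100 ≡ 1.
  S_1 = Σ v_i α_i r_i = 8·4·2 + 3·1·8 + 4·6·9 + 2·7·7 + 5·3·2 = 432 ≡ 3.
  α_i^2 mod 11 = [5, 1, 3, 5, 9].
  S_2 = Σ v_i α_i^2 r_i = 8·5·2 + 3·1·8 + 4·3·9 + 2·5·7 + 5·9·2 = 372 ≡ 9.
  S = (1, 3, 9) ≠ 0, so r is not a codeword (an error is present).
Step 3: locate the error. For a single error e at position i, S_ℓ = v_i·e·α_i^ℓ, so α_err = S_1/S_0.
  S_0^{−1} = 1^{−1} = 1 (mod 11), so α_err = 3·1 = 3 ≡ 3 = α_5. Error position i = 5.
  Consistency check: S_2/S_1 = 9·4 = 36 ≡ 3 = α_err ✓ (single-error assumption holds).
Step 4: error magnitude e = S_0/v_5 = S_0·∏_{j≠5}(α_5 − α_j) = 1·9 = 9 ≡ 9 (mod 11).
Step 5: correct position 5: c_5 = r_5 − e = 2 − 9 ≡ 4 (mod 11). Hence c = [2, 8, 9, 7, 4].
  Check: interpolating c through the α_i gives m(x) = 10 + 9·x (degree < 2) with m(α_i) = c_i for every i, so c is indeed a codeword.


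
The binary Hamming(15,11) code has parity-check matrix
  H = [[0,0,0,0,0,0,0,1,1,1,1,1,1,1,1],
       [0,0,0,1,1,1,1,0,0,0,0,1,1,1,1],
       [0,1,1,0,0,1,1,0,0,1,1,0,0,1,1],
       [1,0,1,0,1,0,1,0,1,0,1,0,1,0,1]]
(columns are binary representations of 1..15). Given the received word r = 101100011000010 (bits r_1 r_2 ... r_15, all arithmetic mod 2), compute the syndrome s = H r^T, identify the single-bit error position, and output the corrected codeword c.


s = (1, 0, 0, 1)^T, error position = 9, corrected codeword c = 101100010000010

Compute s = H r^T mod 2 one row at a time:
  s_1 = 1 + 1 + 0 + 0 + 0 + 0 + 1 + 0 = 3 ≡ 1 (mod 2).
  s_2 = 1 + 0 + 0 + 0 + 0 + 0 + 1 + 0 = 2 ≡ 0 (mod 2).
  s_3 = 0 + 1 + 0 + 0 + 0 + 0 + 1 + 0 = 2 ≡ 0 (mod 2).
  s_4 = 1 + 1 + 0 + 0 + 1 + 0 + 0 + 0 = 3 ≡ 1 (mod 2).
s = (1, 0, 0, 1)^T — this equals column 9 of H (binary 1001), so error is at position 9.
Correct: flip bit 9 of r = 101100011000010 to get c = 101100010000010.
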